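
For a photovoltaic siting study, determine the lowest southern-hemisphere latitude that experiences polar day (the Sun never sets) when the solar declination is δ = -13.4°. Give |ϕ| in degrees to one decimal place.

|ϕ| = 76.6°

Polar day requires cos h₀ = −tan ϕ tan δ ≤ −1, i.e. tan ϕ tan δ ≥ 1.
The boundary is |tan ϕ| · |tan δ| = 1, so |ϕ| = 90° − |δ| = 90° − 13.4° = 76.6° in the southern hemisphere.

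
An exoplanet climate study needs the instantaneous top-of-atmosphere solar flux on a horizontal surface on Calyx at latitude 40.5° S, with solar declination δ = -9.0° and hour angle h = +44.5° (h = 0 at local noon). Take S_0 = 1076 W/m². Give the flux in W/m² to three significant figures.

686 W/m²

cos θ_z = sin ϕ sin δ + cos ϕ cos δ cos h = 0.101596 + 0.535683 = 0.637279.
Flux = S_0 · cos θ_z = 1076 × 0.637279 = 685.7 W/m².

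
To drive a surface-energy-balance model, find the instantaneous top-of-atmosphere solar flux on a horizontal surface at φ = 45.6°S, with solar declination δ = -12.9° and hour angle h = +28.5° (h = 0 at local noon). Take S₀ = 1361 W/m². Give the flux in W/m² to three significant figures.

cos θ_z = sin φ sin δ + cos φ cos δ cos h = 0.159506 + 0.599357 = 0.758863.
Flux = S₀ · cos θ_z = 1361 × 0.758863 = 1033 W/m².

1.03e+03 W/m²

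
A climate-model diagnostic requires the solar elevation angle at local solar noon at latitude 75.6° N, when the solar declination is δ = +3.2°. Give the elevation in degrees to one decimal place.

At local noon the hour angle is zero, so the zenith angle equals |φ − δ| = |+75.6° − (+3.200°)| = 72.400°.
Elevation = 90° − 72.400° = 17.6°.

17.6°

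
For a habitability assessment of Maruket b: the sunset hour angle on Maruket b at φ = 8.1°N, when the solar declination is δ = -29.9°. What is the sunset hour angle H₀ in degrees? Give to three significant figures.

cos H₀ = −tan φ · tan δ = −tan(+8.1°) × tan(-29.900°) = 0.0818, so H₀ = 1.4889 rad = 85.31°.

H₀ = 85.3°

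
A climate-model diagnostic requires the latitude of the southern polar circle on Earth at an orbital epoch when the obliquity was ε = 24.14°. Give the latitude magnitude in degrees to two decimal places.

65.86°

The polar circle is the lowest latitude that experiences at least one full rotation of continuous darkness at the northern-summer solstice; it lies at |φ| = 90° − ε = 90° − 24.14° = 65.86°.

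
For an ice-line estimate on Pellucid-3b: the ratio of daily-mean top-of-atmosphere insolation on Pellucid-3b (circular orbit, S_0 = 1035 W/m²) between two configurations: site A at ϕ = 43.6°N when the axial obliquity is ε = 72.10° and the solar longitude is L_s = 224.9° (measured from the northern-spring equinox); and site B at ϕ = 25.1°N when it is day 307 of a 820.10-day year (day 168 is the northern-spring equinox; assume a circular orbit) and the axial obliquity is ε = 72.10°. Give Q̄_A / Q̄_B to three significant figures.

Q̄_A / Q̄_B ≈ 0.0217

— Configuration A (ϕ=+43.6°):
Solar declination: sin δ = sin ε · sin L_s = sin 72.10° × sin 224.9° = -0.67170, so δ = -42.199°.
cos h₀ = −tan(+43.6°) tan(-42.199°) = 0.8634, h₀ = 0.5287 rad.
Bracket: h₀ sin ϕ sin δ + cos ϕ cos δ sin h₀ = 0.5287×0.68962×-0.67170 + 0.72417×0.74082×0.50445 = -0.244903 + 0.270627 = 0.025724.
Q̄ = (S_0/π) × [bracket] = (1035/π) × 0.025724 = 8.4748 W/m².
— Configuration B (ϕ=+25.1°):
Solar longitude: L_s = 360° × (307 − 168)/820.10 = 61.017°.
sin δ = sin 72.10° × sin 61.017° = 0.83242, so δ = +56.348°.
cos h₀ = −tan(+25.1°) tan(+56.348°) = -0.7037, h₀ = 2.3513 rad.
Bracket: h₀ sin ϕ sin δ + cos ϕ cos δ sin h₀ = 2.3513×0.42420×0.83242 + 0.90557×0.55415×0.71053 = 0.830274 + 0.356559 = 1.186833.
Q̄ = (S_0/π) × [bracket] = (1035/π) × 1.186833 = 391.00 W/m².
Ratio Q̄_A / Q̄_B = 8.4748 / 391.00 = 0.02167.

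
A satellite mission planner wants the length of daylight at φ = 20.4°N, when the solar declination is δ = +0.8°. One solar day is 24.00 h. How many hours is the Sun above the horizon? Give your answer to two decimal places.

cos H₀ = −tan φ · tan δ = −tan(+20.4°) × tan(+0.800°) = -0.0052, so H₀ = 1.5760 rad = 90.30°.
Daylight = 2H₀/(2π) × 24.00 h = (1.5760/π) × 24.00 = 12.04 h.

12.04 h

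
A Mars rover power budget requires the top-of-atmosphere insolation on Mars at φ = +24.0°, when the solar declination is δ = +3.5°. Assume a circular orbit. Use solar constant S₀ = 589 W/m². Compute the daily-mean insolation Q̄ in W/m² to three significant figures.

cos H₀ = −tan(+24.0°) tan(+3.500°) = -0.0272, H₀ = 1.5980 rad.
Bracket: H₀ sin φ sin δ + cos φ cos δ sin H₀ = 1.5980×0.40674×0.06105 + 0.91355×0.99813×0.99963 = 0.039681 + 0.911504 = 0.951185.
Q̄ = (S₀/π) × [bracket] = (589/π) × 0.951185 = 178.3 W/m².

Q̄ ≈ 178 W/m²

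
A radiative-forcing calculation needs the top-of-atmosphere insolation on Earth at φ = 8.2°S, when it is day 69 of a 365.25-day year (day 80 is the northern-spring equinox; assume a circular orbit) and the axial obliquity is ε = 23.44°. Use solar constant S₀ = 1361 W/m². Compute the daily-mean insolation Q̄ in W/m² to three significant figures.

Solar longitude: λ_s = 360° × (69 − 80)/365.25 = -10.842°, i.e. -10.842° + 360° = 349.158°.
sin δ = sin 23.44° × sin 349.158° = -0.07482, so δ = -4.291°.
cos H₀ = −tan(-8.2°) tan(-4.291°) = -0.0108, H₀ = 1.5816 rad.
Bracket: H₀ sin φ sin δ + cos φ cos δ sin H₀ = 1.5816×-0.14263×-0.07482 + 0.98978×0.99720×0.99994 = 0.016878 + 0.986949 = 1.003827.
Q̄ = (S₀/π) × [bracket] = (1361/π) × 1.003827 = 434.9 W/m².

Q̄ ≈ 435 W/m²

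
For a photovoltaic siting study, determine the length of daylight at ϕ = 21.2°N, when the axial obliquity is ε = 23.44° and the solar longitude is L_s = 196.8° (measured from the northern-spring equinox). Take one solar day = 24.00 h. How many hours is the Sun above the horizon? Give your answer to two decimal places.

Solar declination: sin δ = sin ε · sin L_s = sin 23.44° × sin 196.8° = -0.11497, so δ = -6.602°.
cos h₀ = −tan ϕ · tan δ = −tan(+21.2°) × tan(-6.602°) = 0.0449, so h₀ = 1.5259 rad = 87.43°.
Daylight = 2h₀/(2π) × 24.00 h = (1.5259/π) × 24.00 = 11.66 h.

11.66 h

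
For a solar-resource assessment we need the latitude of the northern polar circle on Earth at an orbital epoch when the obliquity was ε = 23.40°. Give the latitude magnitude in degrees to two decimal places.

The polar circle is the lowest latitude that experiences at least one full rotation of continuous daylight at the northern-summer solstice; it lies at |φ| = 90° − ε = 90° − 23.40° = 66.60°.

66.60°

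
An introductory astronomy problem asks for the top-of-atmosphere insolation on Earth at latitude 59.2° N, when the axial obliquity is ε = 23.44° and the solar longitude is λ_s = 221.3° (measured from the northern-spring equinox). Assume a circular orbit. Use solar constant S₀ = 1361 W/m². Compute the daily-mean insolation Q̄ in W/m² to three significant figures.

Solar declination: sin δ = sin ε · sin λ_s = sin 23.44° × sin 221.3° = -0.26254, so δ = -15.221°.
cos H₀ = −tan(+59.2°) tan(-15.221°) = 0.4564, H₀ = 1.0968 rad.
Bracket: H₀ sin φ sin δ + cos φ cos δ sin H₀ = 1.0968×0.85896×-0.26254 + 0.51204×0.96492×0.88976 = -0.247341 + 0.439611 = 0.192270.
Q̄ = (S₀/π) × [bracket] = (1361/π) × 0.192270 = 83.30 W/m².

Q̄ ≈ 83.3 W/m²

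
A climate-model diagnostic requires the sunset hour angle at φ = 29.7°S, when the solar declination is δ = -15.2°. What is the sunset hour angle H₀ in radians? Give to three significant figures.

H₀ = 1.73 rad

cos H₀ = −tan φ · tan δ = −tan(-29.7°) × tan(-15.200°) = -0.1550, so H₀ = 1.7264 rad = 98.92°.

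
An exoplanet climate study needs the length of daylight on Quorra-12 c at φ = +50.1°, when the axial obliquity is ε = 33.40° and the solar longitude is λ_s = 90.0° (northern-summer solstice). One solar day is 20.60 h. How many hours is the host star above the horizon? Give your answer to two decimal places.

Solar declination: sin δ = sin ε · sin λ_s = sin 33.40° × sin 90.0° = 0.55048, so δ = +33.400°.
cos H₀ = −tan φ · tan δ = −tan(+50.1°) × tan(+33.400°) = -0.7886, so H₀ = 2.4793 rad = 142.06°.
Daylight = 2H₀/(2π) × 20.60 h = (2.4793/π) × 20.60 = 16.26 h.

16.26 h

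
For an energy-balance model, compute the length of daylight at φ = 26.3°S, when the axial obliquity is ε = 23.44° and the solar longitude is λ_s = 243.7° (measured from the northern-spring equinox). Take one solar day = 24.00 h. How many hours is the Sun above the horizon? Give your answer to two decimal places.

13.45 h

Solar declination: sin δ = sin ε · sin λ_s = sin 23.44° × sin 243.7° = -0.35661, so δ = -20.892°.
cos H₀ = −tan φ · tan δ = −tan(-26.3°) × tan(-20.892°) = -0.1887, so H₀ = 1.7606 rad = 100.87°.
Daylight = 2H₀/(2π) × 24.00 h = (1.7606/π) × 24.00 = 13.45 h.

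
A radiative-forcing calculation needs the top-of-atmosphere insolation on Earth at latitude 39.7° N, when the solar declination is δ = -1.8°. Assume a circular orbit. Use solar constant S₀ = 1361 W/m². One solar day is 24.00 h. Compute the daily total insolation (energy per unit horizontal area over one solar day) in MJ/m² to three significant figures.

cos H₀ = −tan(+39.7°) tan(-1.800°) = 0.0261, H₀ = 1.5447 rad.
Bracket: H₀ sin φ sin δ + cos φ cos δ sin H₀ = 1.5447×0.63877×-0.03141 + 0.76940×0.99951×0.99966 = -0.030992 + 0.768762 = 0.737770.
Q̄ = (S₀/π) × [bracket] = (1361/π) × 0.737770 = 319.62 W/m².
Daily total = Q̄ × 24.00 h × 3600 s/h = 319.62 × 24.00 × 3600 / 10⁶ = 27.62 MJ/m².

27.6 MJ/m²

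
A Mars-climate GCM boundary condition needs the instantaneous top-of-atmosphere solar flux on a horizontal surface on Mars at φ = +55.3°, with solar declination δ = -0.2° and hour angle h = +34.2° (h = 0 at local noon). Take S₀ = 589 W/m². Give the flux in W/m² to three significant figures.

276 W/m²

cos θ_z = sin φ sin δ + cos φ cos δ cos h = -0.002870 + 0.470837 = 0.467967.
Flux = S₀ · cos θ_z = 589 × 0.467967 = 275.6 W/m².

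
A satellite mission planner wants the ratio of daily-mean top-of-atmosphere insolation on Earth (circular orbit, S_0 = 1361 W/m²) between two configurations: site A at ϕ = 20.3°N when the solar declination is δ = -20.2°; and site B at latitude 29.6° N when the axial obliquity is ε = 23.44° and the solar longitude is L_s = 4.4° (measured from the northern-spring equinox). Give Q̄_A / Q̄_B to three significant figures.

Q̄_A / Q̄_B ≈ 0.784

— Configuration A (ϕ=+20.3°):
cos h₀ = −tan(+20.3°) tan(-20.200°) = 0.1361, h₀ = 1.4343 rad.
Bracket: h₀ sin ϕ sin δ + cos ϕ cos δ sin h₀ = 1.4343×0.34694×-0.34530 + 0.93789×0.93849×0.99069 = -0.171827 + 0.872006 = 0.700179.
Q̄ = (S_0/π) × [bracket] = (1361/π) × 0.700179 = 303.33 W/m².
— Configuration B (ϕ=+29.6°):
Solar declination: sin δ = sin ε · sin L_s = sin 23.44° × sin 4.4° = 0.03052, so δ = +1.749°.
cos h₀ = −tan(+29.6°) tan(+1.749°) = -0.0173, h₀ = 1.5881 rad.
Bracket: h₀ sin ϕ sin δ + cos ϕ cos δ sin h₀ = 1.5881×0.49394×0.03052 + 0.86949×0.99953×0.99985 = 0.023941 + 0.868951 = 0.892892.
Q̄ = (S_0/π) × [bracket] = (1361/π) × 0.892892 = 386.82 W/m².
Ratio Q̄_A / Q̄_B = 303.33 / 386.82 = 0.7842.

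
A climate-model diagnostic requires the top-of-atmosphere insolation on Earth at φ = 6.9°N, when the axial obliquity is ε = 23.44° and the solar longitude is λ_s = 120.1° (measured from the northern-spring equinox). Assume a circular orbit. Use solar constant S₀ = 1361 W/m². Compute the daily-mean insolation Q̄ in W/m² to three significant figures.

Solar declination: sin δ = sin ε · sin λ_s = sin 23.44° × sin 120.1° = 0.34415, so δ = +20.130°.
cos H₀ = −tan(+6.9°) tan(+20.130°) = -0.0444, H₀ = 1.6152 rad.
Bracket: H₀ sin φ sin δ + cos φ cos δ sin H₀ = 1.6152×0.12014×0.34415 + 0.99276×0.93892×0.99902 = 0.066782 + 0.931209 = 0.997991.
Q̄ = (S₀/π) × [bracket] = (1361/π) × 0.997991 = 432.3 W/m².

Q̄ ≈ 432 W/m²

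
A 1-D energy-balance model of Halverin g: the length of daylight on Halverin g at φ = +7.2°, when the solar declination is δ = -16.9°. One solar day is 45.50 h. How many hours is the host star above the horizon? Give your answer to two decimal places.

cos H₀ = −tan φ · tan δ = −tan(+7.2°) × tan(-16.900°) = 0.0384, so H₀ = 1.5324 rad = 87.80°.
Daylight = 2H₀/(2π) × 45.50 h = (1.5324/π) × 45.50 = 22.19 h.

22.19 h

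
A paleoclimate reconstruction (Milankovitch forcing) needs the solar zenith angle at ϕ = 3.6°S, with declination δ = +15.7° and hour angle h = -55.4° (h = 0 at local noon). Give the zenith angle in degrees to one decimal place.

θ_z = 58.1°

cos θ_z = sin ϕ sin δ + cos ϕ cos δ cos h = -0.016991 + 0.545580 = 0.528589.
θ_z = arccos(0.528589) = 58.1°.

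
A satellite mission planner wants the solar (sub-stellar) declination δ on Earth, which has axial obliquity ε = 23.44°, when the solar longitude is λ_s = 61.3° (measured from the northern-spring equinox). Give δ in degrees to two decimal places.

sin δ = sin ε · sin λ_s = sin 23.44° × sin 61.3° = 0.348919.
δ = arcsin(0.348919) = +20.42°.

δ = +20.42°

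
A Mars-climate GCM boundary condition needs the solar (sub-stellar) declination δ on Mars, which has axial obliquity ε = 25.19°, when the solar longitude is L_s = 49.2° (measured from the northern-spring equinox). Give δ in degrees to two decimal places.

sin δ = sin ε · sin L_s = sin 25.19° × sin 49.2° = 0.322193.
δ = arcsin(0.322193) = +18.80°.

δ = +18.80°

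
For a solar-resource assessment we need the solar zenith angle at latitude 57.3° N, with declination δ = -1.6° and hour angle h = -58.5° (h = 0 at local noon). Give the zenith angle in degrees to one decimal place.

cos θ_z = sin φ sin δ + cos φ cos δ cos h = -0.023496 + 0.282165 = 0.258669.
θ_z = arccos(0.258669) = 75.0°.

θ_z = 75.0°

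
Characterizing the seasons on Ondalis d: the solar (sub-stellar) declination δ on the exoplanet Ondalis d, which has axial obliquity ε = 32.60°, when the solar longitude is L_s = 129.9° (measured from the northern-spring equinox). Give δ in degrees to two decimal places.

δ = +24.41°

sin δ = sin ε · sin L_s = sin 32.60° × sin 129.9° = 0.413326.
δ = arcsin(0.413326) = +24.41°.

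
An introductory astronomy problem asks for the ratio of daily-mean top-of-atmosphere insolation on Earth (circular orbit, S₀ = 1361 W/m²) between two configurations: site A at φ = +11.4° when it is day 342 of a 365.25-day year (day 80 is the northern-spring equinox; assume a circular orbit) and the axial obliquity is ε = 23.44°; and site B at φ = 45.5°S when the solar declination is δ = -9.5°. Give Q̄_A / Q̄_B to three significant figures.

— Configuration A (φ=+11.4°):
Solar longitude: λ_s = 360° × (342 − 80)/365.25 = 258.234°.
sin δ = sin 23.44° × sin 258.234° = -0.38943, so δ = -22.919°.
cos H₀ = −tan(+11.4°) tan(-22.919°) = 0.0853, H₀ = 1.4854 rad.
Bracket: H₀ sin φ sin δ + cos φ cos δ sin H₀ = 1.4854×0.19766×-0.38943 + 0.98027×0.92106×0.99636 = -0.114338 + 0.899601 = 0.785263.
Q̄ = (S₀/π) × [bracket] = (1361/π) × 0.785263 = 340.19 W/m².
— Configuration B (φ=-45.5°):
cos H₀ = −tan(-45.5°) tan(-9.500°) = -0.1703, H₀ = 1.7419 rad.
Bracket: H₀ sin φ sin δ + cos φ cos δ sin H₀ = 1.7419×-0.71325×-0.16505 + 0.70091×0.98629×0.98539 = 0.205060 + 0.681201 = 0.886261.
Q̄ = (S₀/π) × [bracket] = (1361/π) × 0.886261 = 383.95 W/m².
Ratio Q̄_A / Q̄_B = 340.19 / 383.95 = 0.8860.

Q̄_A / Q̄_B ≈ 0.886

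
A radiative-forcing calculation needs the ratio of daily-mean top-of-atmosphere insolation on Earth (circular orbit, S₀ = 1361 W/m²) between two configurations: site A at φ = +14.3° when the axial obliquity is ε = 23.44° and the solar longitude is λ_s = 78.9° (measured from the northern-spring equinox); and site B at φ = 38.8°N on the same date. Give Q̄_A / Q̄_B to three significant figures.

Q̄_A / Q̄_B ≈ 0.917

— Configuration A (φ=+14.3°):
Solar declination: sin δ = sin ε · sin λ_s = sin 23.44° × sin 78.9° = 0.39035, so δ = +22.976°.
cos H₀ = −tan(+14.3°) tan(+22.976°) = -0.1081, H₀ = 1.6791 rad.
Bracket: H₀ sin φ sin δ + cos φ cos δ sin H₀ = 1.6791×0.24700×0.39035 + 0.96902×0.92067×0.99414 = 0.161893 + 0.886920 = 1.048813.
Q̄ = (S₀/π) × [bracket] = (1361/π) × 1.048813 = 454.37 W/m².
— Configuration B (φ=+38.8°):
cos H₀ = −tan(+38.8°) tan(+22.976°) = -0.3409, H₀ = 1.9187 rad.
Bracket: H₀ sin φ sin δ + cos φ cos δ sin H₀ = 1.9187×0.62660×0.39035 + 0.77934×0.92067×0.94010 = 0.469301 + 0.674536 = 1.143837.
Q̄ = (S₀/π) × [bracket] = (1361/π) × 1.143837 = 495.53 W/m².
Ratio Q̄_A / Q̄_B = 454.37 / 495.53 = 0.9169.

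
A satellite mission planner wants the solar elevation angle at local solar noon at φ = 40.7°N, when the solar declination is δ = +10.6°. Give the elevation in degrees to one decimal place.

59.9°

At local noon the hour angle is zero, so the zenith angle equals |φ − δ| = |+40.7° − (+10.600°)| = 30.100°.
Elevation = 90° − 30.100° = 59.9°.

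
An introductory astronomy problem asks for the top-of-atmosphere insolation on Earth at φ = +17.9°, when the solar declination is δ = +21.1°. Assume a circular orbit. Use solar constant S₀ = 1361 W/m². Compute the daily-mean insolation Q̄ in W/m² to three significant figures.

cos H₀ = −tan(+17.9°) tan(+21.100°) = -0.1246, H₀ = 1.6958 rad.
Bracket: H₀ sin φ sin δ + cos φ cos δ sin H₀ = 1.6958×0.30736×0.36000 + 0.95159×0.93295×0.99220 = 0.187640 + 0.880861 = 1.068501.
Q̄ = (S₀/π) × [bracket] = (1361/π) × 1.068501 = 462.9 W/m².

Q̄ ≈ 463 W/m²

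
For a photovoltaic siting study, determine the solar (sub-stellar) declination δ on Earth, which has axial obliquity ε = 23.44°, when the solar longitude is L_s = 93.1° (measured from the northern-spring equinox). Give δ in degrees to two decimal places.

δ = +23.40°

sin δ = sin ε · sin L_s = sin 23.44° × sin 93.1° = 0.397206.
δ = arcsin(0.397206) = +23.40°.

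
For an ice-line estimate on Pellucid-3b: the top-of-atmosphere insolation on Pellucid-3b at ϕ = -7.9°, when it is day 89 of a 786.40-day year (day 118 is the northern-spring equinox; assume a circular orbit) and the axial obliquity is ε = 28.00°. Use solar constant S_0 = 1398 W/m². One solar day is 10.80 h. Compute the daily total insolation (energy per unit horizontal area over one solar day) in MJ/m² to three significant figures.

17.4 MJ/m²

Solar longitude: L_s = 360° × (89 − 118)/786.40 = -13.276°, i.e. -13.276° + 360° = 346.724°.
sin δ = sin 28.00° × sin 346.724° = -0.10781, so δ = -6.189°.
cos h₀ = −tan(-7.9°) tan(-6.189°) = -0.0150, h₀ = 1.5858 rad.
Bracket: h₀ sin ϕ sin δ + cos ϕ cos δ sin h₀ = 1.5858×-0.13744×-0.10781 + 0.99051×0.99417×0.99989 = 0.023497 + 0.984627 = 1.008124.
Q̄ = (S_0/π) × [bracket] = (1398/π) × 1.008124 = 448.61 W/m².
Daily total = Q̄ × 10.80 h × 3600 s/h = 448.61 × 10.80 × 3600 / 10⁶ = 17.44 MJ/m².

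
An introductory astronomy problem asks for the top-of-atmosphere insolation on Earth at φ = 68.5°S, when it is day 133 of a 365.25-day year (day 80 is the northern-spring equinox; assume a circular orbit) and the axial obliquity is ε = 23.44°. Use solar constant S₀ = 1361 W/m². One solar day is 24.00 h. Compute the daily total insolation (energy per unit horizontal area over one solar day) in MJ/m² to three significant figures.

Solar longitude: λ_s = 360° × (133 − 80)/365.25 = 52.238°.
sin δ = sin 23.44° × sin 52.238° = 0.31448, so δ = +18.329°.
cos H₀ = −tan(-68.5°) tan(+18.329°) = 0.8410, H₀ = 0.5716 rad.
Bracket: H₀ sin φ sin δ + cos φ cos δ sin H₀ = 0.5716×-0.93042×0.31448 + 0.36650×0.94927×0.54101 = -0.167249 + 0.188221 = 0.020972.
Q̄ = (S₀/π) × [bracket] = (1361/π) × 0.020972 = 9.0855 W/m².
Daily total = Q̄ × 24.00 h × 3600 s/h = 9.0855 × 24.00 × 3600 / 10⁶ = 0.7850 MJ/m².

0.785 MJ/m²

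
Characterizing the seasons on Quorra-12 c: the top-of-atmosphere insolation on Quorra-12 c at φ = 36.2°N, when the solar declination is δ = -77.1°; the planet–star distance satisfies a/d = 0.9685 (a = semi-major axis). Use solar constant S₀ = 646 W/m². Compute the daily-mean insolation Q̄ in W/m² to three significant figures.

Q̄ ≈ 0.00 W/m²

cos H₀ = −tan(+36.2°) tan(-77.100°) = 3.1956 ≥ 1 ⇒ polar night, H₀ = 0 and Q̄ = 0.
Inverse-square distance factor (a/d)² = 0.9685² = 0.937992.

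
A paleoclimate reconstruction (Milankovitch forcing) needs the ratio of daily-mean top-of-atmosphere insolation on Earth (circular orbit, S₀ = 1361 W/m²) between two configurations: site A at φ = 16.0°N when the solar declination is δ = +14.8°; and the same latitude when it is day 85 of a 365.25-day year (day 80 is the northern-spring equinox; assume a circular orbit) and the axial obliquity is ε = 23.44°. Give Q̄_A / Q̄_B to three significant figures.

Q̄_A / Q̄_B ≈ 1.07

— Configuration A (φ=+16.0°):
cos H₀ = −tan(+16.0°) tan(+14.800°) = -0.0758, H₀ = 1.6466 rad.
Bracket: H₀ sin φ sin δ + cos φ cos δ sin H₀ = 1.6466×0.27564×0.25545 + 0.96126×0.96682×0.99713 = 0.115941 + 0.926698 = 1.042639.
Q̄ = (S₀/π) × [bracket] = (1361/π) × 1.042639 = 451.69 W/m².
— Configuration B (φ=+16.0°):
Solar longitude: λ_s = 360° × (85 − 80)/365.25 = 4.928°.
sin δ = sin 23.44° × sin 4.928° = 0.03417, so δ = +1.958°.
cos H₀ = −tan(+16.0°) tan(+1.958°) = -0.0098, H₀ = 1.5806 rad.
Bracket: H₀ sin φ sin δ + cos φ cos δ sin H₀ = 1.5806×0.27564×0.03417 + 0.96126×0.99942×0.99995 = 0.014887 + 0.960654 = 0.975541.
Q̄ = (S₀/π) × [bracket] = (1361/π) × 0.975541 = 422.62 W/m².
Ratio Q̄_A / Q̄_B = 451.69 / 422.62 = 1.069.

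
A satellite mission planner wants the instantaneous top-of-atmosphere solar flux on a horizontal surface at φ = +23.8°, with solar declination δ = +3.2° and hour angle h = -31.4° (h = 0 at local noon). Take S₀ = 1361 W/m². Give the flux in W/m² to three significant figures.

1.09e+03 W/m²

cos θ_z = sin φ sin δ + cos φ cos δ cos h = 0.022527 + 0.779747 = 0.802274.
Flux = S₀ · cos θ_z = 1361 × 0.802274 = 1092 W/m².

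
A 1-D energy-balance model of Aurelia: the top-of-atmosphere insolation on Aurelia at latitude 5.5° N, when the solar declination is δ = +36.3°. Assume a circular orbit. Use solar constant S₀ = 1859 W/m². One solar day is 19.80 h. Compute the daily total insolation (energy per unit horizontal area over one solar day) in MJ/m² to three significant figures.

cos H₀ = −tan(+5.5°) tan(+36.300°) = -0.0707, H₀ = 1.6416 rad.
Bracket: H₀ sin φ sin δ + cos φ cos δ sin H₀ = 1.6416×0.09585×0.59201 + 0.99540×0.80593×0.99750 = 0.093151 + 0.800217 = 0.893368.
Q̄ = (S₀/π) × [bracket] = (1859/π) × 0.893368 = 528.64 W/m².
Daily total = Q̄ × 19.80 h × 3600 s/h = 528.64 × 19.80 × 3600 / 10⁶ = 37.68 MJ/m².

37.7 MJ/m²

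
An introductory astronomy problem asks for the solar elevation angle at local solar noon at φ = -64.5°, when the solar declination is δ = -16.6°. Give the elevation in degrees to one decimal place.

42.1°

At local noon the hour angle is zero, so the zenith angle equals |φ − δ| = |-64.5° − (-16.600°)| = 47.900°.
Elevation = 90° − 47.900° = 42.1°.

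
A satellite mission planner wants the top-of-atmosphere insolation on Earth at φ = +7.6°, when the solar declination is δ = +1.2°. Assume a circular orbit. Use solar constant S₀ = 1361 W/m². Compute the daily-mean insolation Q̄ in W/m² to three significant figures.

cos H₀ = −tan(+7.6°) tan(+1.200°) = -0.0028, H₀ = 1.5736 rad.
Bracket: H₀ sin φ sin δ + cos φ cos δ sin H₀ = 1.5736×0.13226×0.02094 + 0.99122×0.99978×1.00000 = 0.004358 + 0.991002 = 0.995360.
Q̄ = (S₀/π) × [bracket] = (1361/π) × 0.995360 = 431.2 W/m².

Q̄ ≈ 431 W/m²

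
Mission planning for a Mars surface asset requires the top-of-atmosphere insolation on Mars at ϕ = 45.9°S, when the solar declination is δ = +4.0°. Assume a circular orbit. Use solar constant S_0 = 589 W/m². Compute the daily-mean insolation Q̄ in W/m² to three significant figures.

Q̄ ≈ 116 W/m²

cos h₀ = −tan(-45.9°) tan(+4.000°) = 0.0722, h₀ = 1.4986 rad.
Bracket: h₀ sin ϕ sin δ + cos ϕ cos δ sin h₀ = 1.4986×-0.71813×0.06976 + 0.69591×0.99756×0.99739 = -0.075075 + 0.692400 = 0.617325.
Q̄ = (S_0/π) × [bracket] = (589/π) × 0.617325 = 115.7 W/m².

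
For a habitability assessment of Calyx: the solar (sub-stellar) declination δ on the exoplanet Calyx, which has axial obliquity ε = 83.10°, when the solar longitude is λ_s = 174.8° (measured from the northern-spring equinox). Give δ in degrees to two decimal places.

sin δ = sin ε · sin λ_s = sin 83.10° × sin 174.8° = 0.089976.
δ = arcsin(0.089976) = +5.16°.

δ = +5.16°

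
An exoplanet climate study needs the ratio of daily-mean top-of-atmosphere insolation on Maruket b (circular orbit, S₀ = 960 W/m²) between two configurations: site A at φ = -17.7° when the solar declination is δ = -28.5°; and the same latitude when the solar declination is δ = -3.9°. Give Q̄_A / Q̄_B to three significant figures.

Q̄_A / Q̄_B ≈ 1.10

— Configuration A (φ=-17.7°):
cos H₀ = −tan(-17.7°) tan(-28.500°) = -0.1733, H₀ = 1.7450 rad.
Bracket: H₀ sin φ sin δ + cos φ cos δ sin H₀ = 1.7450×-0.30403×-0.47716 + 0.95266×0.87882×0.98487 = 0.253149 + 0.824550 = 1.077699.
Q̄ = (S₀/π) × [bracket] = (960/π) × 1.077699 = 329.32 W/m².
— Configuration B (φ=-17.7°):
cos H₀ = −tan(-17.7°) tan(-3.900°) = -0.0218, H₀ = 1.5926 rad.
Bracket: H₀ sin φ sin δ + cos φ cos δ sin H₀ = 1.5926×-0.30403×-0.06802 + 0.95266×0.99768×0.99976 = 0.032935 + 0.950222 = 0.983157.
Q̄ = (S₀/π) × [bracket] = (960/π) × 0.983157 = 300.43 W/m².
Ratio Q̄_A / Q̄_B = 329.32 / 300.43 = 1.096.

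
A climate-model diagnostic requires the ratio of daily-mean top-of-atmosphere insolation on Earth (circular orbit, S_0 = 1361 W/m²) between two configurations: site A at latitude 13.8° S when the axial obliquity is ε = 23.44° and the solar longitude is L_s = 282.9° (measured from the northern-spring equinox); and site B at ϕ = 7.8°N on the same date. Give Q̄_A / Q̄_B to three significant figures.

— Configuration A (ϕ=-13.8°):
Solar declination: sin δ = sin ε · sin L_s = sin 23.44° × sin 282.9° = -0.38775, so δ = -22.814°.
cos h₀ = −tan(-13.8°) tan(-22.814°) = -0.1033, h₀ = 1.6743 rad.
Bracket: h₀ sin ϕ sin δ + cos ϕ cos δ sin h₀ = 1.6743×-0.23853×-0.38775 + 0.97113×0.92177×0.99465 = 0.154856 + 0.890369 = 1.045225.
Q̄ = (S_0/π) × [bracket] = (1361/π) × 1.045225 = 452.81 W/m².
— Configuration B (ϕ=+7.8°):
cos h₀ = −tan(+7.8°) tan(-22.814°) = 0.0576, h₀ = 1.5131 rad.
Bracket: h₀ sin ϕ sin δ + cos ϕ cos δ sin h₀ = 1.5131×0.13572×-0.38775 + 0.99075×0.92177×0.99834 = -0.079628 + 0.911728 = 0.832100.
Q̄ = (S_0/π) × [bracket] = (1361/π) × 0.832100 = 360.48 W/m².
Ratio Q̄_A / Q̄_B = 452.81 / 360.48 = 1.256.

Q̄_A / Q̄_B ≈ 1.26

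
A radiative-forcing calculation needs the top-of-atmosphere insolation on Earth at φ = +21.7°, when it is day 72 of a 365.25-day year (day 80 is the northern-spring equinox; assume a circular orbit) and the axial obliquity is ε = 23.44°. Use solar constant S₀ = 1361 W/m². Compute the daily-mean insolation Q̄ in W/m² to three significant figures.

Solar longitude: λ_s = 360° × (72 − 80)/365.25 = -7.885°, i.e. -7.885° + 360° = 352.115°.
sin δ = sin 23.44° × sin 352.115° = -0.05457, so δ = -3.128°.
cos H₀ = −tan(+21.7°) tan(-3.128°) = 0.0217, H₀ = 1.5490 rad.
Bracket: H₀ sin φ sin δ + cos φ cos δ sin H₀ = 1.5490×0.36975×-0.05457 + 0.92913×0.99851×0.99976 = -0.031255 + 0.927523 = 0.896268.
Q̄ = (S₀/π) × [bracket] = (1361/π) × 0.896268 = 388.3 W/m².

Q̄ ≈ 388 W/m²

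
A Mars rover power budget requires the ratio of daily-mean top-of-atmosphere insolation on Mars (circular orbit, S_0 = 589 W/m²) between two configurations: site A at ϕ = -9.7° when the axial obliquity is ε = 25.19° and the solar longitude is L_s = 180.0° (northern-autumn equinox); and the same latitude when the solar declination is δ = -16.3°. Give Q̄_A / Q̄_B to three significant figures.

— Configuration A (ϕ=-9.7°):
Solar declination: sin δ = sin ε · sin L_s = sin 25.19° × sin 180.0° = 0.00000, so δ = +0.000°.
cos h₀ = −tan(-9.7°) tan(+0.000°) = 0.0000, h₀ = 1.5708 rad.
Bracket: h₀ sin ϕ sin δ + cos ϕ cos δ sin h₀ = 1.5708×-0.16849×0.00000 + 0.98570×1.00000×1.00000 = -0.000000 + 0.985700 = 0.985700.
Q̄ = (S_0/π) × [bracket] = (589/π) × 0.985700 = 184.80 W/m².
— Configuration B (ϕ=-9.7°):
cos h₀ = −tan(-9.7°) tan(-16.300°) = -0.0500, h₀ = 1.6208 rad.
Bracket: h₀ sin ϕ sin δ + cos ϕ cos δ sin h₀ = 1.6208×-0.16849×-0.28067 + 0.98570×0.95981×0.99875 = 0.076648 + 0.944902 = 1.021550.
Q̄ = (S_0/π) × [bracket] = (589/π) × 1.021550 = 191.52 W/m².
Ratio Q̄_A / Q̄_B = 184.80 / 191.52 = 0.9649.

Q̄_A / Q̄_B ≈ 0.965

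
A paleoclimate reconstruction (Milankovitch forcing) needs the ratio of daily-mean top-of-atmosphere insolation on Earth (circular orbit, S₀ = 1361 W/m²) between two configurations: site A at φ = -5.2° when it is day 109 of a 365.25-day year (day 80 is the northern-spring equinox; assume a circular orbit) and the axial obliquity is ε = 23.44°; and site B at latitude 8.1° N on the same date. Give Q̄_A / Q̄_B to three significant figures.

— Configuration A (φ=-5.2°):
Solar longitude: λ_s = 360° × (109 − 80)/365.25 = 28.583°.
sin δ = sin 23.44° × sin 28.583° = 0.19032, so δ = +10.971°.
cos H₀ = −tan(-5.2°) tan(+10.971°) = 0.0176, H₀ = 1.5532 rad.
Bracket: H₀ sin φ sin δ + cos φ cos δ sin H₀ = 1.5532×-0.09063×0.19032 + 0.99588×0.98172×0.99984 = -0.026791 + 0.977519 = 0.950728.
Q̄ = (S₀/π) × [bracket] = (1361/π) × 0.950728 = 411.87 W/m².
— Configuration B (φ=+8.1°):
cos H₀ = −tan(+8.1°) tan(+10.971°) = -0.0276, H₀ = 1.5984 rad.
Bracket: H₀ sin φ sin δ + cos φ cos δ sin H₀ = 1.5984×0.14090×0.19032 + 0.99002×0.98172×0.99962 = 0.042863 + 0.971553 = 1.014416.
Q̄ = (S₀/π) × [bracket] = (1361/π) × 1.014416 = 439.47 W/m².
Ratio Q̄_A / Q̄_B = 411.87 / 439.47 = 0.9372.

Q̄_A / Q̄_B ≈ 0.937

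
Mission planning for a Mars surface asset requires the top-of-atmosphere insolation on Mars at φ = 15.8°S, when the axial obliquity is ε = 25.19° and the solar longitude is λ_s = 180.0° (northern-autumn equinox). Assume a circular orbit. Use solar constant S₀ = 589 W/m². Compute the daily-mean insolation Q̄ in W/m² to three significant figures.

Q̄ ≈ 180 W/m²

Solar declination: sin δ = sin ε · sin λ_s = sin 25.19° × sin 180.0° = 0.00000, so δ = +0.000°.
cos H₀ = −tan(-15.8°) tan(+0.000°) = 0.0000, H₀ = 1.5708 rad.
Bracket: H₀ sin φ sin δ + cos φ cos δ sin H₀ = 1.5708×-0.27228×0.00000 + 0.96222×1.00000×1.00000 = -0.000000 + 0.962220 = 0.962220.
Q̄ = (S₀/π) × [bracket] = (589/π) × 0.962220 = 180.4 W/m².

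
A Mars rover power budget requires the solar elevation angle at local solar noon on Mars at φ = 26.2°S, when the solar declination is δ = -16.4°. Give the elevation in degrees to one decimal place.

At local noon the hour angle is zero, so the zenith angle equals |φ − δ| = |-26.2° − (-16.400°)| = 9.800°.
Elevation = 90° − 9.800° = 80.2°.

80.2°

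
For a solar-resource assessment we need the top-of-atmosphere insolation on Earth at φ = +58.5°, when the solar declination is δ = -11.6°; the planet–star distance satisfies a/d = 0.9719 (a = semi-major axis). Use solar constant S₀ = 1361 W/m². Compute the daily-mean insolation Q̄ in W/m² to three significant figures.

cos H₀ = −tan(+58.5°) tan(-11.600°) = 0.3350, H₀ = 1.2292 rad.
Bracket: H₀ sin φ sin δ + cos φ cos δ sin H₀ = 1.2292×0.85264×-0.20108 + 0.52250×0.97958×0.94223 = -0.210745 + 0.482262 = 0.271517.
Inverse-square distance factor (a/d)² = 0.9719² = 0.944590.
Q̄ = (S₀/π) × 0.944590 × [bracket] = (1361/π) × 0.944590 × 0.271517 = 111.1 W/m².

Q̄ ≈ 111 W/m²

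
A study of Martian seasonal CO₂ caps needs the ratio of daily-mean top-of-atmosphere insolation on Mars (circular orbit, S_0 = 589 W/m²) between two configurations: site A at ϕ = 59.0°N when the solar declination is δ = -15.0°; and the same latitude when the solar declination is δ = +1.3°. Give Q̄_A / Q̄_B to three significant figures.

Q̄_A / Q̄_B ≈ 0.365

— Configuration A (ϕ=+59.0°):
cos h₀ = −tan(+59.0°) tan(-15.000°) = 0.4459, h₀ = 1.1086 rad.
Bracket: h₀ sin ϕ sin δ + cos ϕ cos δ sin h₀ = 1.1086×0.85717×-0.25882 + 0.51504×0.96593×0.89506 = -0.245946 + 0.445286 = 0.199340.
Q̄ = (S_0/π) × [bracket] = (589/π) × 0.199340 = 37.373 W/m².
— Configuration B (ϕ=+59.0°):
cos h₀ = −tan(+59.0°) tan(+1.300°) = -0.0378, h₀ = 1.6086 rad.
Bracket: h₀ sin ϕ sin δ + cos ϕ cos δ sin h₀ = 1.6086×0.85717×0.02269 + 0.51504×0.99974×0.99929 = 0.031286 + 0.514541 = 0.545827.
Q̄ = (S_0/π) × [bracket] = (589/π) × 0.545827 = 102.33 W/m².
Ratio Q̄_A / Q̄_B = 37.373 / 102.33 = 0.3652.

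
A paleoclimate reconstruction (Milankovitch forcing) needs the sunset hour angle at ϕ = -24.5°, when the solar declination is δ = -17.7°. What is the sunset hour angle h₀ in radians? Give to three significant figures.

cos h₀ = −tan ϕ · tan δ = −tan(-24.5°) × tan(-17.700°) = -0.1454, so h₀ = 1.7168 rad = 98.36°.

h₀ = 1.72 rad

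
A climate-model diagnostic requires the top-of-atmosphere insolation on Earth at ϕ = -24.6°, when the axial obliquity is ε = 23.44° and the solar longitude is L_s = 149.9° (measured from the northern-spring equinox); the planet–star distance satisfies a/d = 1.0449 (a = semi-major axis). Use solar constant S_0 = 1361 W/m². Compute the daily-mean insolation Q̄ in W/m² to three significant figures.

Solar declination: sin δ = sin ε · sin L_s = sin 23.44° × sin 149.9° = 0.19950, so δ = +11.507°.
cos h₀ = −tan(-24.6°) tan(+11.507°) = 0.0932, h₀ = 1.4775 rad.
Bracket: h₀ sin ϕ sin δ + cos ϕ cos δ sin h₀ = 1.4775×-0.41628×0.19950 + 0.90924×0.97990×0.99565 = -0.122703 + 0.887089 = 0.764386.
Inverse-square distance factor (a/d)² = 1.0449² = 1.091816.
Q̄ = (S_0/π) × 1.091816 × [bracket] = (1361/π) × 1.091816 × 0.764386 = 361.6 W/m².

Q̄ ≈ 362 W/m²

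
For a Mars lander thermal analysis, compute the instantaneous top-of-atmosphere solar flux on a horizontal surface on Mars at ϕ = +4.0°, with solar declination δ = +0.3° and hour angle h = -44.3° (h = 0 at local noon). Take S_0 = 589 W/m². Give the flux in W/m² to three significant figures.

cos θ_z = sin ϕ sin δ + cos ϕ cos δ cos h = 0.000365 + 0.713940 = 0.714305.
Flux = S_0 · cos θ_z = 589 × 0.714305 = 420.7 W/m².

421 W/m²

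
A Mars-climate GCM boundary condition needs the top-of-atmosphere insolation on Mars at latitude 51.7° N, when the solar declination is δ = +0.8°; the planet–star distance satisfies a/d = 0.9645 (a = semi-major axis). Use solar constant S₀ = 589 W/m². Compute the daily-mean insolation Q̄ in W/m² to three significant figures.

cos H₀ = −tan(+51.7°) tan(+0.800°) = -0.0177, H₀ = 1.5885 rad.
Bracket: H₀ sin φ sin δ + cos φ cos δ sin H₀ = 1.5885×0.78478×0.01396 + 0.61978×0.99990×0.99984 = 0.017403 + 0.619619 = 0.637022.
Inverse-square distance factor (a/d)² = 0.9645² = 0.930260.
Q̄ = (S₀/π) × 0.930260 × [bracket] = (589/π) × 0.930260 × 0.637022 = 111.1 W/m².

Q̄ ≈ 111 W/m²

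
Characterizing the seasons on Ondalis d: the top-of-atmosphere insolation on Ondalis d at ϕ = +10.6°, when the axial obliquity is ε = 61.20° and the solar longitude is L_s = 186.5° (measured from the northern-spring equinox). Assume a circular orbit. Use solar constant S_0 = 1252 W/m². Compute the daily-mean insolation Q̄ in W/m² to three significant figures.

Q̄ ≈ 378 W/m²

Solar declination: sin δ = sin ε · sin L_s = sin 61.20° × sin 186.5° = -0.09920, so δ = -5.693°.
cos h₀ = −tan(+10.6°) tan(-5.693°) = 0.0187, h₀ = 1.5521 rad.
Bracket: h₀ sin ϕ sin δ + cos ϕ cos δ sin h₀ = 1.5521×0.18395×-0.09920 + 0.98294×0.99507×0.99983 = -0.028322 + 0.977928 = 0.949606.
Q̄ = (S_0/π) × [bracket] = (1252/π) × 0.949606 = 378.4 W/m².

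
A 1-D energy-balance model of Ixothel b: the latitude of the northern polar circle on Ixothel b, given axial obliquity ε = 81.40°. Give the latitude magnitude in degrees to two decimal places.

8.60°

The polar circle is the lowest latitude that experiences at least one full rotation of continuous daylight at the northern-summer solstice; it lies at |ϕ| = 90° − ε = 90° − 81.40° = 8.60°.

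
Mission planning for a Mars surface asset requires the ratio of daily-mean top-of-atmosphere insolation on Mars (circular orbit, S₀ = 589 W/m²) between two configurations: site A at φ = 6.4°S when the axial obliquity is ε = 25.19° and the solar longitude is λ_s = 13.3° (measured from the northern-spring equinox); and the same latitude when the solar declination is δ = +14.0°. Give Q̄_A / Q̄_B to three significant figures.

— Configuration A (φ=-6.4°):
Solar declination: sin δ = sin ε · sin λ_s = sin 25.19° × sin 13.3° = 0.09791, so δ = +5.619°.
cos H₀ = −tan(-6.4°) tan(+5.619°) = 0.0110, H₀ = 1.5598 rad.
Bracket: H₀ sin φ sin δ + cos φ cos δ sin H₀ = 1.5598×-0.11147×0.09791 + 0.99377×0.99519×0.99994 = -0.017024 + 0.988931 = 0.971907.
Q̄ = (S₀/π) × [bracket] = (589/π) × 0.971907 = 182.22 W/m².
— Configuration B (φ=-6.4°):
cos H₀ = −tan(-6.4°) tan(+14.000°) = 0.0280, H₀ = 1.5428 rad.
Bracket: H₀ sin φ sin δ + cos φ cos δ sin H₀ = 1.5428×-0.11147×0.24192 + 0.99377×0.97030×0.99961 = -0.041604 + 0.963879 = 0.922275.
Q̄ = (S₀/π) × [bracket] = (589/π) × 0.922275 = 172.91 W/m².
Ratio Q̄_A / Q̄_B = 182.22 / 172.91 = 1.054.

Q̄_A / Q̄_B ≈ 1.05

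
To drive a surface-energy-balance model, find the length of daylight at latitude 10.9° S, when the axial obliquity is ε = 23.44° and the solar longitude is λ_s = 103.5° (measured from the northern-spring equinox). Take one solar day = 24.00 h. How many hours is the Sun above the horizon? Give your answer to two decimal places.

11.38 h

Solar declination: sin δ = sin ε · sin λ_s = sin 23.44° × sin 103.5° = 0.38680, so δ = +22.755°.
cos H₀ = −tan φ · tan δ = −tan(-10.9°) × tan(+22.755°) = 0.0808, so H₀ = 1.4899 rad = 85.37°.
Daylight = 2H₀/(2π) × 24.00 h = (1.4899/π) × 24.00 = 11.38 h.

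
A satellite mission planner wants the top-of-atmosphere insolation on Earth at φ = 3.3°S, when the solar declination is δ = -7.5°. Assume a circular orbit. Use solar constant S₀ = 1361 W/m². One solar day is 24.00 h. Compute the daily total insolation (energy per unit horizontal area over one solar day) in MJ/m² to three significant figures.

37.5 MJ/m²

cos H₀ = −tan(-3.3°) tan(-7.500°) = -0.0076, H₀ = 1.5784 rad.
Bracket: H₀ sin φ sin δ + cos φ cos δ sin H₀ = 1.5784×-0.05756×-0.13053 + 0.99834×0.99144×0.99997 = 0.011859 + 0.989765 = 1.001624.
Q̄ = (S₀/π) × [bracket] = (1361/π) × 1.001624 = 433.92 W/m².
Daily total = Q̄ × 24.00 h × 3600 s/h = 433.92 × 24.00 × 3600 / 10⁶ = 37.49 MJ/m².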